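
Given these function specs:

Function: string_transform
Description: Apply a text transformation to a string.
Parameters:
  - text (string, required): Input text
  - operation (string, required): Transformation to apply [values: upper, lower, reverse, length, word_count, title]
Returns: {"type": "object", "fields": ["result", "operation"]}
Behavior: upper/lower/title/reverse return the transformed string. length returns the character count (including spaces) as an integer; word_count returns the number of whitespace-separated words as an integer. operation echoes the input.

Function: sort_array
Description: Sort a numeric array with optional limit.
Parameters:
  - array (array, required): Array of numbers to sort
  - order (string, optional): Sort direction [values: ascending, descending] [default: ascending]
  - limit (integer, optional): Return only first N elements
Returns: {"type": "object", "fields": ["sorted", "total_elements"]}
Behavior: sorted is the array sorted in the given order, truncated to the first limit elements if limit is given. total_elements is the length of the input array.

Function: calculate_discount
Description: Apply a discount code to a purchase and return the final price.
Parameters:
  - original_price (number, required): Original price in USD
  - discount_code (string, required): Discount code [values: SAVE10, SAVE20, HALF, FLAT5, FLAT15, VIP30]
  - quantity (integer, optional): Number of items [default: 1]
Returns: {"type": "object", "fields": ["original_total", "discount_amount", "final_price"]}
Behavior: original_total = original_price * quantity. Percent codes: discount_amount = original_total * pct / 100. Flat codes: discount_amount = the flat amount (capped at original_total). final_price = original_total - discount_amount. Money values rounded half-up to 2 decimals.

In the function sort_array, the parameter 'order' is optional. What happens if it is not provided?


The sort_array spec declares:
  - order (string, optional): Sort direction [values: ascending, descending] [default: ascending]
It defaults to ascending


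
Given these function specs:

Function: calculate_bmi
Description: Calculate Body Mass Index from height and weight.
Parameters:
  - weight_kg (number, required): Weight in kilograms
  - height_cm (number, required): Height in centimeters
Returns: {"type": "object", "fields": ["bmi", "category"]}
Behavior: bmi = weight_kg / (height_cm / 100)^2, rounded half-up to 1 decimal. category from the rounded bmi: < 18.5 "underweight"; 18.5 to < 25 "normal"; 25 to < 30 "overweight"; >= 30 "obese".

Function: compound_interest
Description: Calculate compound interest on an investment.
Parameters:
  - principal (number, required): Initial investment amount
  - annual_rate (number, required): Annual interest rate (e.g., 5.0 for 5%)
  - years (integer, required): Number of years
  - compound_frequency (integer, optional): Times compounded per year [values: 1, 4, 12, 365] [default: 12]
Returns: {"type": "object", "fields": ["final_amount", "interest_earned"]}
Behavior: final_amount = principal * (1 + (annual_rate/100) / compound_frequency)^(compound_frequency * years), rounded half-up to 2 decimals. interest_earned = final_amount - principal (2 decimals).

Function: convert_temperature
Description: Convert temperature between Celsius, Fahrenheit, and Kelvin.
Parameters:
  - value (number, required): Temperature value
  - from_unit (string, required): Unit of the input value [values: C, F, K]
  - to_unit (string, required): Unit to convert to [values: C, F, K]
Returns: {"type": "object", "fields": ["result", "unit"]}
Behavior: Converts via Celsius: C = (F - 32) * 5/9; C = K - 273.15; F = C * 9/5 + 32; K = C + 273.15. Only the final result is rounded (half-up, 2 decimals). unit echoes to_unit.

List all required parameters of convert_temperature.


Parameters of convert_temperature and their required/optional flag:
  value: required
  from_unit: required
  to_unit: required
from_unit, to_unit, value


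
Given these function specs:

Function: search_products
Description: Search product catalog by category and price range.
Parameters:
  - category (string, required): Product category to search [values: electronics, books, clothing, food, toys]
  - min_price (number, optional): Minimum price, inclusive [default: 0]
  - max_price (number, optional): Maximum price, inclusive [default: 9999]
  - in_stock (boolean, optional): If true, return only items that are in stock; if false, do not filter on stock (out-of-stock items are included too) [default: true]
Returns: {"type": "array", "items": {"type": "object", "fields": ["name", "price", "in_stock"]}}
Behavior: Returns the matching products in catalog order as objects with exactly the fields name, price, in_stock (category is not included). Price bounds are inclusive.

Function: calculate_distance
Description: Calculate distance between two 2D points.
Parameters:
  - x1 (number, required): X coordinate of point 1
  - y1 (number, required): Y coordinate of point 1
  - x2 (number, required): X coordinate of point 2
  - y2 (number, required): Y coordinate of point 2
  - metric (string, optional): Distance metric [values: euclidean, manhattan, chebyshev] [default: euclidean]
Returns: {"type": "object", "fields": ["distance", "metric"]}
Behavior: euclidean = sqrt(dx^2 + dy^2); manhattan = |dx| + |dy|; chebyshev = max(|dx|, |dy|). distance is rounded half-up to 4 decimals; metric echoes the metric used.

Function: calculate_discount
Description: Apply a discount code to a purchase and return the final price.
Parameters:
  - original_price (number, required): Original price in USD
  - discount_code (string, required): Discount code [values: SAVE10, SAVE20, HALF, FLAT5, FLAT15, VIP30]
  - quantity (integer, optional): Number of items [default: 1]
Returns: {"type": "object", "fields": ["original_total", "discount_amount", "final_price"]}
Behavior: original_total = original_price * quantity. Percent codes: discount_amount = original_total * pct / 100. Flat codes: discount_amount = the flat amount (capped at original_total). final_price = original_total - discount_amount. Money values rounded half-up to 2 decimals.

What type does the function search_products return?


The search_products spec declares Returns: {"type": "array", "items": {"type": "object", "fields": ["name", "price", "in_stock"]}}
Type:
array


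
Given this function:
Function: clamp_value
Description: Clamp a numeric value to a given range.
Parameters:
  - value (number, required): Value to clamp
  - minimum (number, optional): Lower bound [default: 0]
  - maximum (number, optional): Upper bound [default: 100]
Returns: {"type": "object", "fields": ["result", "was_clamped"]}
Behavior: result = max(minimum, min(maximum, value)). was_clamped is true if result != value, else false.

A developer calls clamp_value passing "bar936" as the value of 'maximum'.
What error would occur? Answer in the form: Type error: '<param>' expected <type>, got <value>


Spec: 'maximum' is declared as number; "bar936" is a string.
Type error: 'maximum' expected number, got "bar936"


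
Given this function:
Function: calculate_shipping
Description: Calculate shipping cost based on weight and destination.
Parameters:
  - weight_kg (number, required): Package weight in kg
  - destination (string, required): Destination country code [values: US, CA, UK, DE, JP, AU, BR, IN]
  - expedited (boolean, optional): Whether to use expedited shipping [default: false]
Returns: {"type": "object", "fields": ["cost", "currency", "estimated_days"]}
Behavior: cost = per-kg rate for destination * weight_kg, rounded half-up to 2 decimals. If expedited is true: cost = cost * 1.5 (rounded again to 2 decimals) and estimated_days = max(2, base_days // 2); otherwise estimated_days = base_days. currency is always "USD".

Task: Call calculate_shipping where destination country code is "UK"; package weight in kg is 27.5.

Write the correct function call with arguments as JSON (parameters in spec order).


Mapping each described value to its parameter name:
  'Destination country code' -> destination = "UK"
  'Package weight in kg' -> weight_kg = 27.5
calculate_shipping({"weight_kg": 27.5, "destination": "UK"})


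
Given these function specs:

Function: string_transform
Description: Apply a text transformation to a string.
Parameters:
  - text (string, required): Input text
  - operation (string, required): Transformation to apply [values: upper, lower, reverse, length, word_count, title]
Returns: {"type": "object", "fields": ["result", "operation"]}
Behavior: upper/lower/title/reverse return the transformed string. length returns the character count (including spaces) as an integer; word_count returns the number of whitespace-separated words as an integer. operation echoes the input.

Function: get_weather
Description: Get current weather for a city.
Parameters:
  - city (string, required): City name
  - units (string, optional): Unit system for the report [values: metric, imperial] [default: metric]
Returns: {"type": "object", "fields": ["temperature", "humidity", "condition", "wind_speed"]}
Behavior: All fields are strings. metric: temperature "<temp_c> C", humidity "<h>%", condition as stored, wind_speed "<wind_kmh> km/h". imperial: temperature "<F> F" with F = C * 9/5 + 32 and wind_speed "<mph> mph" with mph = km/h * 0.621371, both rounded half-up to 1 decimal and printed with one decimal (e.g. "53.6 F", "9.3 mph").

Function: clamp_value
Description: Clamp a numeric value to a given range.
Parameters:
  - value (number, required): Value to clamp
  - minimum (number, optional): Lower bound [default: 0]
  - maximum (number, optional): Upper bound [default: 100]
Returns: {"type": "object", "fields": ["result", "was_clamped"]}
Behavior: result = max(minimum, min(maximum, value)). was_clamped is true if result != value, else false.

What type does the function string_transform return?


The string_transform spec declares Returns: {"type": "object", "fields": ["result", "operation"]}
Type:
object


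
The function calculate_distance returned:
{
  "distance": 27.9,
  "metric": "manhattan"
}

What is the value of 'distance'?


27.9


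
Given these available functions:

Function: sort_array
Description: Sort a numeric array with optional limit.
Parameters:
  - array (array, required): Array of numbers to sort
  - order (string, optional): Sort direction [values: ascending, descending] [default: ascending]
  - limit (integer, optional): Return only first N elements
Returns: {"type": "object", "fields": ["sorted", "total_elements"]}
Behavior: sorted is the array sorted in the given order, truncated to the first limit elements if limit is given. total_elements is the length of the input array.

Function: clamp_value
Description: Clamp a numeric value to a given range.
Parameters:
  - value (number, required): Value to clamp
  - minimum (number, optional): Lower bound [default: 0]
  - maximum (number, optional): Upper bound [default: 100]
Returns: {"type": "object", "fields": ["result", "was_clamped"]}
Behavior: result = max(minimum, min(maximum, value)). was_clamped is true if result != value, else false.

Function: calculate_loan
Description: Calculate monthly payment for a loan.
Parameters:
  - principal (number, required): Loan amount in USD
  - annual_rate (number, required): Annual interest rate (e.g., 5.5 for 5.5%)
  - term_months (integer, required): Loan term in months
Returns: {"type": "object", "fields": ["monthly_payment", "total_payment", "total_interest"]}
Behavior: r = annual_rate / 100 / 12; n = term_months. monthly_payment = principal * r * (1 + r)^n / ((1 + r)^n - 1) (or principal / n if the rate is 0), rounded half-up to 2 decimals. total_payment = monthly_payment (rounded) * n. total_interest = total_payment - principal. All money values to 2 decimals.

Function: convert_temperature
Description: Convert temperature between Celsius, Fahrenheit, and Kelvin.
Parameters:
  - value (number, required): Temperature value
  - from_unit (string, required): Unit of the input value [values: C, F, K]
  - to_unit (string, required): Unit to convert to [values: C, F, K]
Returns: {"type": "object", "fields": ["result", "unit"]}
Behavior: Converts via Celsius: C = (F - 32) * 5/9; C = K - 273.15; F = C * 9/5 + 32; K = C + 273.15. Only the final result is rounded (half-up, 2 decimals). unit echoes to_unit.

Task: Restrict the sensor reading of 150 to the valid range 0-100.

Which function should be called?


The task needs a function whose description is: Clamp a numeric value to a given range.
clamp_value


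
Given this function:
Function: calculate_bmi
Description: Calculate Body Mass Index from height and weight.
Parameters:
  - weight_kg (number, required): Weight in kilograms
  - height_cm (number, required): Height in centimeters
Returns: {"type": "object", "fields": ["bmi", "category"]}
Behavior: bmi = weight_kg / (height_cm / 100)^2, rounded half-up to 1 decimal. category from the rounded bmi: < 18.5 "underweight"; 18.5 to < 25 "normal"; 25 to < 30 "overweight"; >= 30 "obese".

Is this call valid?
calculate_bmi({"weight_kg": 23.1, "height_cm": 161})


Checking all required parameters present and types match... All valid.
Valid


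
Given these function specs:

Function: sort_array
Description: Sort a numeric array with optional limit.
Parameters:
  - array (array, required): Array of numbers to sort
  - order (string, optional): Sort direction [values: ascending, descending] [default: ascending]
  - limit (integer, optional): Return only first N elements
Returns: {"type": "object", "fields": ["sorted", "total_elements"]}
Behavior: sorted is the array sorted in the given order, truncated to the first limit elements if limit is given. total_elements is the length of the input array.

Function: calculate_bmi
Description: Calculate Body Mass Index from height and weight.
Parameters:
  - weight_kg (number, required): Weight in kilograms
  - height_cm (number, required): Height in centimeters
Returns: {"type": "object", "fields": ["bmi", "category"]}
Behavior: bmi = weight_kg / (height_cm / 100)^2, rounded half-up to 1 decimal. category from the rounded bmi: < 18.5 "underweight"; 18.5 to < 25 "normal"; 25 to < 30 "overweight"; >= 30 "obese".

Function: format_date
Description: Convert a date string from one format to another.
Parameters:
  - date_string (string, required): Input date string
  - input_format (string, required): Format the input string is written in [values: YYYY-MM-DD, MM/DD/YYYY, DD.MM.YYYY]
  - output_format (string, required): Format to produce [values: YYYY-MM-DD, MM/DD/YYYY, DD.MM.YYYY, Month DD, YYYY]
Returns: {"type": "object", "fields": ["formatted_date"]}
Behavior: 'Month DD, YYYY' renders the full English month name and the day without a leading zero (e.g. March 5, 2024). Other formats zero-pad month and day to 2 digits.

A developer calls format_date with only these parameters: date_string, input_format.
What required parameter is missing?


Required parameters: date_string, input_format, output_format
Provided: date_string, input_format
Missing: output_format
output_format


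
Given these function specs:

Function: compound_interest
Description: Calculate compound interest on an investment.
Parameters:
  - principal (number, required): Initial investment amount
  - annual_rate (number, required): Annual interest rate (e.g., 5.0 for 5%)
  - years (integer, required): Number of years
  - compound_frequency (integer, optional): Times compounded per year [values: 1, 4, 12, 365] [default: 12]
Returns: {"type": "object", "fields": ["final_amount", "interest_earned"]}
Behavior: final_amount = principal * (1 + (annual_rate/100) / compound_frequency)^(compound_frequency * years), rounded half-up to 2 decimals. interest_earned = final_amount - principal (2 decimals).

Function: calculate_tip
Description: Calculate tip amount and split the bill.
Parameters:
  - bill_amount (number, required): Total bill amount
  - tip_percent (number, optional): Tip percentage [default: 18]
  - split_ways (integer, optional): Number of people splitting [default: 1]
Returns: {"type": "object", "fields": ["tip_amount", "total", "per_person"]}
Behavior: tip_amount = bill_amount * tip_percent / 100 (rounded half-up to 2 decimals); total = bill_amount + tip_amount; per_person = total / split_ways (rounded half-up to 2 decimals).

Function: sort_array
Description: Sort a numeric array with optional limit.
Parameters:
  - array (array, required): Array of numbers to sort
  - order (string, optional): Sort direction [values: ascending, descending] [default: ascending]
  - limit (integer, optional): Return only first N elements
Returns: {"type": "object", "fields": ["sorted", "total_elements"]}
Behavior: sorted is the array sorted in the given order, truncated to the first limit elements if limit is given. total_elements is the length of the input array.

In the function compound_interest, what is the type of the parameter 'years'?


The compound_interest spec declares:
  - years (integer, required): Number of years
Type:
integer


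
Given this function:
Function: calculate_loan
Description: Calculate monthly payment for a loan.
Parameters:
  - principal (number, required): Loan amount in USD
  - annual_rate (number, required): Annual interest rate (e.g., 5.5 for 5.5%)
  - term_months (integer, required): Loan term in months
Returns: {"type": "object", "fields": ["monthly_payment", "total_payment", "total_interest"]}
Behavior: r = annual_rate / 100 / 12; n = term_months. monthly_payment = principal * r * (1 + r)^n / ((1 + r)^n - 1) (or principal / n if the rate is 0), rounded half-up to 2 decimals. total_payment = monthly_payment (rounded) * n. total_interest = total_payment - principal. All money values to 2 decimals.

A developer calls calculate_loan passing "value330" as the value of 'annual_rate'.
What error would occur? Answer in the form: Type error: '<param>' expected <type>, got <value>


Spec: 'annual_rate' is declared as number; "value330" is a string.
Type error: 'annual_rate' expected number, got "value330"


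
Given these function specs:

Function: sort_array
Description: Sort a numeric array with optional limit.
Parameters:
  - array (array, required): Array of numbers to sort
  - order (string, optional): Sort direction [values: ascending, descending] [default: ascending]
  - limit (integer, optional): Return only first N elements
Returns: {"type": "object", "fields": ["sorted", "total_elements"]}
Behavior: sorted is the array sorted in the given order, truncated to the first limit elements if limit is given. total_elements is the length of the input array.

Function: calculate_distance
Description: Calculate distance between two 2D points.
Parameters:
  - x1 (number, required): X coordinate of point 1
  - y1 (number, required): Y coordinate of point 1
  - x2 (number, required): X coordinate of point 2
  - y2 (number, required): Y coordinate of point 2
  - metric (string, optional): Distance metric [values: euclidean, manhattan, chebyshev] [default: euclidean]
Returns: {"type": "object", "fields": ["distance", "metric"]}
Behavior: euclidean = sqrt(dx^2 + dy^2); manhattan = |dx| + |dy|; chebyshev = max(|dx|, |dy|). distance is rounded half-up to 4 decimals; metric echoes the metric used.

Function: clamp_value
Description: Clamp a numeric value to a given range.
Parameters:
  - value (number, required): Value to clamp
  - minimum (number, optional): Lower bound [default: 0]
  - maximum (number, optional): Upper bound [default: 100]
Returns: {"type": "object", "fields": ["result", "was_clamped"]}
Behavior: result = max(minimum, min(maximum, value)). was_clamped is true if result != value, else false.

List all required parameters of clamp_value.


Parameters of clamp_value and their required/optional flag:
  value: required
  minimum: optional
  maximum: optional
value


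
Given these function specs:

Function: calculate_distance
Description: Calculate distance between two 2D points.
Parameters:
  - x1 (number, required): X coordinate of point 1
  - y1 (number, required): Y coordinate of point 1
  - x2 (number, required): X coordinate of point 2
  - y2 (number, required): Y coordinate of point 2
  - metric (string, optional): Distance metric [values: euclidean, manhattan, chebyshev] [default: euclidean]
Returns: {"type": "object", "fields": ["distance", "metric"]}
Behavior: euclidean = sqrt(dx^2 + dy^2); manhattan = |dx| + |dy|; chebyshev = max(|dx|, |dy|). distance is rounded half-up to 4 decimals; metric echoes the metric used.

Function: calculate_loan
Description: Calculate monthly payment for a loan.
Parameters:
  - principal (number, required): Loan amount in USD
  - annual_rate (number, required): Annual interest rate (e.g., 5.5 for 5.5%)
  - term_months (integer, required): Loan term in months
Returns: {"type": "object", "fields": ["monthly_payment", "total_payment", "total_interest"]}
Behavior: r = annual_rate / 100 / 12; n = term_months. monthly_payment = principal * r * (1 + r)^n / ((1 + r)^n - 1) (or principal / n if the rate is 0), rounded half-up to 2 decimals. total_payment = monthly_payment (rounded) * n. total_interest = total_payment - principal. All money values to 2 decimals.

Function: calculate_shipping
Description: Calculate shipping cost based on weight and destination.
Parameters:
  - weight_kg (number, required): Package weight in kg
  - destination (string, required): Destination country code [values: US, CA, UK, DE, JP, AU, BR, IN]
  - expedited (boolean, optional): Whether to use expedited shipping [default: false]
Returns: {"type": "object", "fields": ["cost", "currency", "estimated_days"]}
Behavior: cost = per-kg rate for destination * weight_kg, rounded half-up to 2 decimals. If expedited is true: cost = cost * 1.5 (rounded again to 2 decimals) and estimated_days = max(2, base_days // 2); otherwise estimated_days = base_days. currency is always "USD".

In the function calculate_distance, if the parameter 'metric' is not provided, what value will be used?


The calculate_distance spec declares:
  - metric (string, optional): Distance metric [values: euclidean, manhattan, chebyshev] [default: euclidean]
Default:
euclidean


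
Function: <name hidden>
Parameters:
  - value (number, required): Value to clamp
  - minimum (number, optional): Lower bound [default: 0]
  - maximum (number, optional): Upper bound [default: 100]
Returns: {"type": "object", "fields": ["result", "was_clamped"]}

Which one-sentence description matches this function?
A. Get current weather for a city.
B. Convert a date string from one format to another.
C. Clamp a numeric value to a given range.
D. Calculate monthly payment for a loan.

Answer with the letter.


Parameters value, minimum, maximum and return ["result", "was_clamped"] fit: Clamp a numeric value to a given range.
C


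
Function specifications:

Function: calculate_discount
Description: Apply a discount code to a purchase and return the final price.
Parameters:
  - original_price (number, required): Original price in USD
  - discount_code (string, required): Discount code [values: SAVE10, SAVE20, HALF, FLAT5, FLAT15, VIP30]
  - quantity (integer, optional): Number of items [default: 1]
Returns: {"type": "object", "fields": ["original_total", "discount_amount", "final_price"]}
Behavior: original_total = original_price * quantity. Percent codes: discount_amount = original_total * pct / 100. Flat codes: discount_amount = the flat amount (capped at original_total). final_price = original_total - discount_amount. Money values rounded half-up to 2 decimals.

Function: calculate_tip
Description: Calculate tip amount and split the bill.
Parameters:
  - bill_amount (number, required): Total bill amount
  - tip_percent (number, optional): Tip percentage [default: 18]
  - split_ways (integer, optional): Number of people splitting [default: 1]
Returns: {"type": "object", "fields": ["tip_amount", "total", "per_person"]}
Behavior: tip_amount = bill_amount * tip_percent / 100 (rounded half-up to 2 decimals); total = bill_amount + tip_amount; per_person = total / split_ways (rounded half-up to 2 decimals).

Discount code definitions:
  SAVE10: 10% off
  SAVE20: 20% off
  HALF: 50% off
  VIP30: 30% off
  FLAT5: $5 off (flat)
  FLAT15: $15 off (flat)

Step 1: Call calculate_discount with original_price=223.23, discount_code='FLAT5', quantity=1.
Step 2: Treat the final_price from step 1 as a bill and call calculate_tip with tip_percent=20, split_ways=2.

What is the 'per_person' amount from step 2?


Step 1: calculate_discount(original_price=223.23, discount_code=FLAT5, quantity=1)
  original_total = 223.23 * 1 = 223.23
  FLAT5 = $5 flat: discount_amount = min(5.00, 223.23) = 5.00
  final_price = 223.23 - 5.00 = 218.23
  -> final_price = 218.23
Step 2: calculate_tip(bill_amount=218.23, tip_percent=20, split_ways=2)
  tip_amount = 218.23 * 20/100 = 43.646 -> 43.65
  total = 218.23 + 43.65 = 261.88
  per_person = 261.88 / 2 = 130.94 -> 130.94
  -> per_person = 130.94
$130.94


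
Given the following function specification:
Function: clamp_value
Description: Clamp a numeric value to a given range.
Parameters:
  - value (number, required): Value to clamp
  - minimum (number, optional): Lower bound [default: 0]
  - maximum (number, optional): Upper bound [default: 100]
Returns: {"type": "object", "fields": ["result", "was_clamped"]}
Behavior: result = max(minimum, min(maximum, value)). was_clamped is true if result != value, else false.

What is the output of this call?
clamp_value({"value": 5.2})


Defaults applied: minimum=0, maximum=100
result = max(0, min(100, 5.2)) = max(0, 5.2) = 5.2
was_clamped = (5.2 != 5.2) = false
Output:
{"result": 5.2, "was_clamped": false}


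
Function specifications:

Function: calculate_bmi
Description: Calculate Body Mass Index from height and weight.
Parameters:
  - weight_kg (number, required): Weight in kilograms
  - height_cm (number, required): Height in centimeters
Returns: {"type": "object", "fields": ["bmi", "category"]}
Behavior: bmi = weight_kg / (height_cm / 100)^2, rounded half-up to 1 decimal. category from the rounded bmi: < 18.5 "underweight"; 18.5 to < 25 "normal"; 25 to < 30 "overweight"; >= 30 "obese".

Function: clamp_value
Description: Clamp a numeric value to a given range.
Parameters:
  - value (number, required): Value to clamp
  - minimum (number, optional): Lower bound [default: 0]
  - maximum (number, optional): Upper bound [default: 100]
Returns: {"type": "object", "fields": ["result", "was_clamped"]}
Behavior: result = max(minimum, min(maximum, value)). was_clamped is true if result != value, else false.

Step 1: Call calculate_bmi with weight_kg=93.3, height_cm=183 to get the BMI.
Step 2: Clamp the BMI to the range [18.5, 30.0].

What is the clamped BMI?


Step 1: calculate_bmi(weight_kg=93.3, height_cm=183)
  height_m = 183 / 100 = 1.83
  bmi = 93.3 / 1.83^2 = 93.3 / 3.3489 = 27.859894 -> 27.9
  25 <= 27.9 < 30 -> overweight
  -> bmi = 27.9
Step 2: clamp_value(value=27.9, minimum=18.5, maximum=30.0)
  result = max(18.5, min(30.0, 27.9)) = max(18.5, 27.9) = 27.9
  was_clamped = (27.9 != 27.9) = false
  -> result = 27.9
27.9


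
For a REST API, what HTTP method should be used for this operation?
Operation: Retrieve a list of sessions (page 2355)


GET = read, POST = create, PUT = update/replace, DELETE = remove
This operation is a read.
GET


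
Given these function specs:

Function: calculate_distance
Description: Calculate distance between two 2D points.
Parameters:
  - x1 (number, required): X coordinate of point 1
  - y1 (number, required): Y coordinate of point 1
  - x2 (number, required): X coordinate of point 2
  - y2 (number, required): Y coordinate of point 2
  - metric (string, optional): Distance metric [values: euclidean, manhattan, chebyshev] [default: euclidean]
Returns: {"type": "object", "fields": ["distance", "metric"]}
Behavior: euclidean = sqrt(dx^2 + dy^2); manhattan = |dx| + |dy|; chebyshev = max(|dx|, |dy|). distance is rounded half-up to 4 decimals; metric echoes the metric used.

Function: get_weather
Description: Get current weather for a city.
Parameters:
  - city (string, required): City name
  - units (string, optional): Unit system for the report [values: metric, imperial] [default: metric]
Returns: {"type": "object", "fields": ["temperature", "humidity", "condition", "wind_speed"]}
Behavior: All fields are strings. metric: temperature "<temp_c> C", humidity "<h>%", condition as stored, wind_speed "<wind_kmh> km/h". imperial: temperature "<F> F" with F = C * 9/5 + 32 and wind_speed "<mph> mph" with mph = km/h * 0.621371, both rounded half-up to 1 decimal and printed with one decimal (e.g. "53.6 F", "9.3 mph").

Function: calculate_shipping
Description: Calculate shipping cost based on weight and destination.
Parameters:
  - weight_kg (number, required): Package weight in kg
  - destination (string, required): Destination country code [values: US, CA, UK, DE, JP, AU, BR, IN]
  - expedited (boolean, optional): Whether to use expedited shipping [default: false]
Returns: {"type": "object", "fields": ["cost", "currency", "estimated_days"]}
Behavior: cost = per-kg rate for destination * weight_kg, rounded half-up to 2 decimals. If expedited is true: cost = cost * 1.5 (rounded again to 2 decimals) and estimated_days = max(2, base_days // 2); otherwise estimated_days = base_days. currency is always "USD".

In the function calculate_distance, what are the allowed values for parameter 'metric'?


The calculate_distance spec declares:
  - metric (string, optional): Distance metric [values: euclidean, manhattan, chebyshev] [default: euclidean]
Allowed values:
euclidean, manhattan, chebyshev


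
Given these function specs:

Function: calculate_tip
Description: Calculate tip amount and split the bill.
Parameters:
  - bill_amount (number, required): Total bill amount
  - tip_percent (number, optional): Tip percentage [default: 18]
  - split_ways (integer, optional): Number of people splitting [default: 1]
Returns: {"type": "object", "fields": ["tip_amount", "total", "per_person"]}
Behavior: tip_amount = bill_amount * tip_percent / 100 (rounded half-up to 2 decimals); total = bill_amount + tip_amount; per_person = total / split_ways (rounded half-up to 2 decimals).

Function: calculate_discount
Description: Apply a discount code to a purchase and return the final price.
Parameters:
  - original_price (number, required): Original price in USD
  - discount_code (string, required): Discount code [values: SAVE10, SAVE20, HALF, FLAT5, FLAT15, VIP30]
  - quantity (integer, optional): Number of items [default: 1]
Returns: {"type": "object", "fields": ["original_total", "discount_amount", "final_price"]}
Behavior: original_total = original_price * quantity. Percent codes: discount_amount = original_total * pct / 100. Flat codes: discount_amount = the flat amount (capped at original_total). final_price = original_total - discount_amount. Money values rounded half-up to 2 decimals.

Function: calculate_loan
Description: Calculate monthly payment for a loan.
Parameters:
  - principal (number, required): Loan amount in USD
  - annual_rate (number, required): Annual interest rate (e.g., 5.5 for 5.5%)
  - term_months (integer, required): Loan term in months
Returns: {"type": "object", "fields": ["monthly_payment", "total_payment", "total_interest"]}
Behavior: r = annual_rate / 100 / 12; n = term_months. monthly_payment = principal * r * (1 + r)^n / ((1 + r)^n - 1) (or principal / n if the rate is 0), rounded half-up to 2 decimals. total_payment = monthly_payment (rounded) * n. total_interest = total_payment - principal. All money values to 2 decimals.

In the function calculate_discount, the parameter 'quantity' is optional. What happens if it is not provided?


The calculate_discount spec declares:
  - quantity (integer, optional): Number of items [default: 1]
It defaults to 1


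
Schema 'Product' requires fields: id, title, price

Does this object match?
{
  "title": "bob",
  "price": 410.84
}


Checking required fields...
Missing: id
Invalid - missing required field 'id'


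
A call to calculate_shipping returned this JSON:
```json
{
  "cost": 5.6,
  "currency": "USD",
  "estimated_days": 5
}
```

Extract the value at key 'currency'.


USD


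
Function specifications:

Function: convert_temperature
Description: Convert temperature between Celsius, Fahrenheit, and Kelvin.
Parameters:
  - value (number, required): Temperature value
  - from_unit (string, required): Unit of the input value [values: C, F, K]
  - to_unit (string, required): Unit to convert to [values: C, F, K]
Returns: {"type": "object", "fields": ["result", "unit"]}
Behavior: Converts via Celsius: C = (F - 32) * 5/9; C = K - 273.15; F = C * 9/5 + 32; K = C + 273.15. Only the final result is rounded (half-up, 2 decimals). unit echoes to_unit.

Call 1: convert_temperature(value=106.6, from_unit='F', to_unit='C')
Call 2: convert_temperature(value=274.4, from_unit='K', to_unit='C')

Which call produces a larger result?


Call 1:
  To C: (106.6 - 32) * 5/9 = 41.444444
  Target is C: 41.444444
  Round to 2 decimals: 41.44
  -> 41.44 C
Call 2:
  To C: 274.4 - 273.15 = 1.25
  Target is C: 1.25
  Round to 2 decimals: 1.25
  -> 1.25 C
Call 1 (41.44 C)


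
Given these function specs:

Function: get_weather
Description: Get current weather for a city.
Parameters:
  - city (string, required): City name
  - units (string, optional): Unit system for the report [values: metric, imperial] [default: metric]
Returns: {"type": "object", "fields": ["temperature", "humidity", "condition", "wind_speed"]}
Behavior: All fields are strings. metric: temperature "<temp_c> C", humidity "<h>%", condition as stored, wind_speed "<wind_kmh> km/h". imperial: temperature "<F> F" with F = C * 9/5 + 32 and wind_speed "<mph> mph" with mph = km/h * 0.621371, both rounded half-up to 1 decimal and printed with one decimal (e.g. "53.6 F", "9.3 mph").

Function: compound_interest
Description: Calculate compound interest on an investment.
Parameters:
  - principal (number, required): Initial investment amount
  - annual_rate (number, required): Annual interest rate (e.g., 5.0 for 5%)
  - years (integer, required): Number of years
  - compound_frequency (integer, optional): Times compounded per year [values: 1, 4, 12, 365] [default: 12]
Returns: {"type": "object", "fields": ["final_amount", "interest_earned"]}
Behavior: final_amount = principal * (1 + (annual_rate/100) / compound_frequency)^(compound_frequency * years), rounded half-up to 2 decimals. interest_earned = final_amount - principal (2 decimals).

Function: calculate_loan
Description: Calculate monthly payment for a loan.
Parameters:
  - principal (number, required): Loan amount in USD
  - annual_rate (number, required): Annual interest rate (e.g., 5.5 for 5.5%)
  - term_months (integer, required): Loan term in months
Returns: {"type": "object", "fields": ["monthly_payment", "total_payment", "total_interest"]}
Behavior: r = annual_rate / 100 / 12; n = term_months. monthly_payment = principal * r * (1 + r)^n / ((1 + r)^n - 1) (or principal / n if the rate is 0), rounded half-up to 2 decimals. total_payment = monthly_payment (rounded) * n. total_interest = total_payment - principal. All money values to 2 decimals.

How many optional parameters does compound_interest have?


Parameters of compound_interest: principal (required), annual_rate (required), years (required), compound_frequency (optional)
Optional count:
1


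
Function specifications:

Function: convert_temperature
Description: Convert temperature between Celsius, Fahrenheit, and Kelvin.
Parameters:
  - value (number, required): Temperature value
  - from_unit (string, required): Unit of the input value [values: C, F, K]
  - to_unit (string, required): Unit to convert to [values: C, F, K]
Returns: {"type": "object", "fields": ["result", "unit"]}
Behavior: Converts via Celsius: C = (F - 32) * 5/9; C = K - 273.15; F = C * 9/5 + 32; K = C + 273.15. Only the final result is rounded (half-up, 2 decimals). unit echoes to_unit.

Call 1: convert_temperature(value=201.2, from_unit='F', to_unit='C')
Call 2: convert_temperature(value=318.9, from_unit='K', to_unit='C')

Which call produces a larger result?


Call 1:
  To C: (201.2 - 32) * 5/9 = 94
  Target is C: 94
  Round to 2 decimals: 94.0
  -> 94.0 C
Call 2:
  To C: 318.9 - 273.15 = 45.75
  Target is C: 45.75
  Round to 2 decimals: 45.75
  -> 45.75 C
Call 1 (94.0 C)


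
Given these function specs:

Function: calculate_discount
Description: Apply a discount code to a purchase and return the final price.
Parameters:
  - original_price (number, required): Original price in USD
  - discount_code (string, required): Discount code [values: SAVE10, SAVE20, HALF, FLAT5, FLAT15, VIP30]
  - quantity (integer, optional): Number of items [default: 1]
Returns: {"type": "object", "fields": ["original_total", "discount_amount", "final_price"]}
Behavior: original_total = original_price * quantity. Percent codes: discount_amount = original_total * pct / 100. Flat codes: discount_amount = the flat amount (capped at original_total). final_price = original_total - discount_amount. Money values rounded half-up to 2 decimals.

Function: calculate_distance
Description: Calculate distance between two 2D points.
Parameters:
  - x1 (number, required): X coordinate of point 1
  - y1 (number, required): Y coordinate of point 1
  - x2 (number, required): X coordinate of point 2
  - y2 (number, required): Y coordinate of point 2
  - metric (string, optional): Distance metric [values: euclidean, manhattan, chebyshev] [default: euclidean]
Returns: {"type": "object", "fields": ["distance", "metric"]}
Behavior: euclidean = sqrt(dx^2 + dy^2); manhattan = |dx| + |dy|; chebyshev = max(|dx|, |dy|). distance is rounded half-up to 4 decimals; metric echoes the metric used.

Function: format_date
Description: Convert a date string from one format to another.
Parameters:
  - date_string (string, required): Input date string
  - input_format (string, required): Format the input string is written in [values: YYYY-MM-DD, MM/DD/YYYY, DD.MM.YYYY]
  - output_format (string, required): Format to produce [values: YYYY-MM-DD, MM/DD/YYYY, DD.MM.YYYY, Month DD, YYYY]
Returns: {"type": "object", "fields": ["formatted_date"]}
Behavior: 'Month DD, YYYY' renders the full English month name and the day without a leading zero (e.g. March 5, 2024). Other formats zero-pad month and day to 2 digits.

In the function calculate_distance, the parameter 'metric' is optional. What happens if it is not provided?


The calculate_distance spec declares:
  - metric (string, optional): Distance metric [values: euclidean, manhattan, chebyshev] [default: euclidean]
It defaults to euclidean


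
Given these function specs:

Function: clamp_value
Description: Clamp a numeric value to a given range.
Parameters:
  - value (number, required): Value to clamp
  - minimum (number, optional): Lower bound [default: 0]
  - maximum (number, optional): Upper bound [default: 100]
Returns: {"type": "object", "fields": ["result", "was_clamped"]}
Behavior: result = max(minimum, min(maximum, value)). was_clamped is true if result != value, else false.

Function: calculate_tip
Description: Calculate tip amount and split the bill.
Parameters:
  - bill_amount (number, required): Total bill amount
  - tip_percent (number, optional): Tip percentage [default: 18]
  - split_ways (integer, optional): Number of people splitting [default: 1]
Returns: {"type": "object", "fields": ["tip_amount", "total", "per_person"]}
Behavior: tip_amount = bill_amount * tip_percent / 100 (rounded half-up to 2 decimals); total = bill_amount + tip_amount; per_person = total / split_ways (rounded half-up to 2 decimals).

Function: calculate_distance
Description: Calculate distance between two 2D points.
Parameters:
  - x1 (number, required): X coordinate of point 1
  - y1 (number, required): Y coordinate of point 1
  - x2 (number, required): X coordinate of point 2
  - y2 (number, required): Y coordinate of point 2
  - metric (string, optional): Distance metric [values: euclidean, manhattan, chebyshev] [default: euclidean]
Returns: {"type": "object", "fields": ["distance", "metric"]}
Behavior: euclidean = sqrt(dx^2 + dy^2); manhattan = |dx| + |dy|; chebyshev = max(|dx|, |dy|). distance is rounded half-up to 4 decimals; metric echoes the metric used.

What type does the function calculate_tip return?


The calculate_tip spec declares Returns: {"type": "object", "fields": ["tip_amount", "total", "per_person"]}
Type:
object
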